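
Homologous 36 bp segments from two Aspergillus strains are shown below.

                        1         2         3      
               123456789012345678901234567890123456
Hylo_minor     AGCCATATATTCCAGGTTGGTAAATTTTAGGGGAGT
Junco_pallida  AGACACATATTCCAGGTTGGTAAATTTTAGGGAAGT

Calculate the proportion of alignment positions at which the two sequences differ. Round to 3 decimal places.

Mismatches occur at site 3 (C/A), site 6 (T/C), site 33 (G/A).
There are 3 differences over 36 sites, so p = 3/36 = 0.083.

0.083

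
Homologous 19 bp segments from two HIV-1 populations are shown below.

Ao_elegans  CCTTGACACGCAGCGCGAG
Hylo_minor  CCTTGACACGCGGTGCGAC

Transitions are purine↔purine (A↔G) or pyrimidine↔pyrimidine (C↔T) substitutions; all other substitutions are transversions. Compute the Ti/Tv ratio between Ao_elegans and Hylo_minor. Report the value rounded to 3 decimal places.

Differing sites — 12:A/G (Ti); 14:C/T (Ti); 19:G/C (Tv).
Of the 3 differences, 2 transitions and 1 transversion, so Ti/Tv = 2/1 = 2.000.

2.000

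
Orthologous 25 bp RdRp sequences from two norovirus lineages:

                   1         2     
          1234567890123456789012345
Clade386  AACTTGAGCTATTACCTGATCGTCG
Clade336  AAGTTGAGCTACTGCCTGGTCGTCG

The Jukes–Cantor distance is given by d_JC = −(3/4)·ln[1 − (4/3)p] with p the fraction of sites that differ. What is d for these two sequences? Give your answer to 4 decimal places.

0.1800

Differing sites — 3:C/G; 12:T/C; 14:A/G; 19:A/G.
p = 4/25 = 0.160000.
d = −0.75 · ln(1 − (4/3)·0.160000) = −0.75 · ln(0.786667) = −0.75 · (-0.239950) = 0.1800.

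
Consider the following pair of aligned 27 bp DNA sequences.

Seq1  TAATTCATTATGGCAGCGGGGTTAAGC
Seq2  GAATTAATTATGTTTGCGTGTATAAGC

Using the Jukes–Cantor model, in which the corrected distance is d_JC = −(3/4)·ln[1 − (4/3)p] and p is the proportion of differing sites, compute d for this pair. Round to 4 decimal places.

Mismatches occur at site 1 (T/G), site 6 (C/A), site 13 (G/T), site 14 (C/T), site 15 (A/T), site 19 (G/T), site 21 (G/T), site 22 (T/A).
p = 8/27 = 0.296296.
d = −0.75 · ln(1 − (4/3)·0.296296) = −0.75 · ln(0.604939) = −0.75 · (-0.502628) = 0.3770.

0.3770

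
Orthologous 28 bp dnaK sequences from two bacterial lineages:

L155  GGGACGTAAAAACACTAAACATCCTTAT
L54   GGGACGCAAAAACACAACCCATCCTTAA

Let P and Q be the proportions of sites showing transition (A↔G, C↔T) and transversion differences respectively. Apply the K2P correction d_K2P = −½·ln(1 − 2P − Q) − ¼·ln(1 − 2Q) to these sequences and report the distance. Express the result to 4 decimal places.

Mismatches occur at site 7 (T→C, transition), site 16 (T→A, transversion), site 18 (A→C, transversion), site 19 (A→C, transversion), site 28 (T→A, transversion).
Of the 5 differences, 1 transition and 4 transversions over 28 sites: P = 1/28 = 0.035714, Q = 4/28 = 0.142857.
d = −0.5·ln(0.785715) − 0.25·ln(0.714286) = −0.5·(-0.241161) − 0.25·(-0.336472) = 0.2047.

0.2047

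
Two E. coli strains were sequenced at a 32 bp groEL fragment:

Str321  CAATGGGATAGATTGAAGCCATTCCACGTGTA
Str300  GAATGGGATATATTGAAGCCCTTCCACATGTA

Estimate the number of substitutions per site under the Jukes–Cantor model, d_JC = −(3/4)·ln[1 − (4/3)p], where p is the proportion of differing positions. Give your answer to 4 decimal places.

The sequences differ at positions 1 (C/G), 11 (G/T), 21 (A/C), 28 (G/A).
p = 4/32 = 0.125000.
d = −0.75 · ln(1 − (4/3)·0.125000) = −0.75 · ln(0.833333) = −0.75 · (-0.182322) = 0.1367.

0.1367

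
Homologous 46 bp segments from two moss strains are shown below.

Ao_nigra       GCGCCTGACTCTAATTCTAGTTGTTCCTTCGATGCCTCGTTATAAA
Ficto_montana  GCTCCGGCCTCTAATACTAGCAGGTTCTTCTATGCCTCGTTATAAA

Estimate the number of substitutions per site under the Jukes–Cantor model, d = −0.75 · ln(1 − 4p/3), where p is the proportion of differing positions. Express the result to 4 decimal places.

The sequences differ at positions 3 (G/T), 6 (T/G), 8 (A/C), 16 (T/A), 21 (T/C), 22 (T/A), 24 (T/G), 26 (C/T), 31 (G/T).
p = 9/46 = 0.195652.
d = −0.75 · ln(1 − (4/3)·0.195652) = −0.75 · ln(0.739131) = −0.75 · (-0.302280) = 0.2267.

0.2267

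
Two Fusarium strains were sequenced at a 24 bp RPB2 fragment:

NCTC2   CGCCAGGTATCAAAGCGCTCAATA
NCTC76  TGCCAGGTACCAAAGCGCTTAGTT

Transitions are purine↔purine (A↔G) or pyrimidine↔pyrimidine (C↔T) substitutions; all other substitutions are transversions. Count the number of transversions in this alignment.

1

The sequences differ at positions 1 (C/T, transition), 10 (T/C, transition), 20 (C/T, transition), 22 (A/G, transition), 24 (A/T, transversion).
Of the 5 differences, 4 transitions and 1 transversion, so the answer is 1.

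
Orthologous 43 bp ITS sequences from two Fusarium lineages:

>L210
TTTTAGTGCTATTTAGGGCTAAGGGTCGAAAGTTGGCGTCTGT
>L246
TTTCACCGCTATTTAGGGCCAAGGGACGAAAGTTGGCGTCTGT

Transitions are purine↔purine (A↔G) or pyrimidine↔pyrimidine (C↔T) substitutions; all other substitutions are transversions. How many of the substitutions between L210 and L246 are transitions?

Differing sites — 4:T/C (Ti); 6:G/C (Tv); 7:T/C (Ti); 20:T/C (Ti); 26:T/A (Tv).
Of the 5 differences, 3 transitions and 2 transversions, so the answer is 3.

3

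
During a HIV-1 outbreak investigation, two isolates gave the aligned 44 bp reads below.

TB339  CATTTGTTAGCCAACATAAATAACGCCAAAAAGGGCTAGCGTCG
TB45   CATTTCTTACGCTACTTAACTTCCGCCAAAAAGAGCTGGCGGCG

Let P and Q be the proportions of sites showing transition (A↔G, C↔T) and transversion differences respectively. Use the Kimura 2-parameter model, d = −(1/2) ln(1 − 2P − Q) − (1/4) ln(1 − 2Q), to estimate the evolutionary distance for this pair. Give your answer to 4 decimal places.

The sequences differ at positions 6 (G/C, transversion), 10 (G/C, transversion), 11 (C/G, transversion), 13 (A/T, transversion), 16 (A/T, transversion), 20 (A/C, transversion), 22 (A/T, transversion), 23 (A/C, transversion), 34 (G/A, transition), 38 (A/G, transition), 42 (T/G, transversion).
Of the 11 differences, 2 transitions and 9 transversions over 44 sites: P = 2/44 = 0.045455, Q = 9/44 = 0.204545.
d = −0.5·ln(0.704545) − 0.25·ln(0.590910) = −0.5·(-0.350203) − 0.25·(-0.526092) = 0.3066.

0.3066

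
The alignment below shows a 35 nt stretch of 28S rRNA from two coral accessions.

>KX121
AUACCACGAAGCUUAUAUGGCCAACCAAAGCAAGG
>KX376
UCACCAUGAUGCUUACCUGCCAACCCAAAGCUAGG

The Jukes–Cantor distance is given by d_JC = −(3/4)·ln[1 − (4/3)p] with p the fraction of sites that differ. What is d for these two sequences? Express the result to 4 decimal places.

0.3597

Differing sites — 1:A/U; 2:U/C; 7:C/U; 10:A/U; 16:U/C; 17:A/C; 20:G/C; 22:C/A; 24:A/C; 32:A/U.
p = 10/35 = 0.285714.
d = −0.75 · ln(1 − (4/3)·0.285714) = −0.75 · ln(0.619048) = −0.75 · (-0.479572) = 0.3597.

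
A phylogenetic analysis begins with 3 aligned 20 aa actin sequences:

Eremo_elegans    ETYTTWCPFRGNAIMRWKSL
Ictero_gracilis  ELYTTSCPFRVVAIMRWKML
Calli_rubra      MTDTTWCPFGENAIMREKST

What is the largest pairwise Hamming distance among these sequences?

Pairwise Hamming distances:
  Eremo_elegans vs Ictero_gracilis: 5
  Eremo_elegans vs Calli_rubra: 6
  Ictero_gracilis vs Calli_rubra: 10
The largest is 10, between Ictero_gracilis and Calli_rubra.

10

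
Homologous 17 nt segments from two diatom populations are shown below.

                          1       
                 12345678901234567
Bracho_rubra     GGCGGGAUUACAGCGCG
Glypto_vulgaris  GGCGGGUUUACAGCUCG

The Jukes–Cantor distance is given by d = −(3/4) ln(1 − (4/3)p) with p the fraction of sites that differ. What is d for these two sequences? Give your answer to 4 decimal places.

0.1280

Differing sites — 7:A/U; 15:G/U.
p = 2/17 = 0.117647.
d = −0.75 · ln(1 − (4/3)·0.117647) = −0.75 · ln(0.843137) = −0.75 · (-0.170626) = 0.1280.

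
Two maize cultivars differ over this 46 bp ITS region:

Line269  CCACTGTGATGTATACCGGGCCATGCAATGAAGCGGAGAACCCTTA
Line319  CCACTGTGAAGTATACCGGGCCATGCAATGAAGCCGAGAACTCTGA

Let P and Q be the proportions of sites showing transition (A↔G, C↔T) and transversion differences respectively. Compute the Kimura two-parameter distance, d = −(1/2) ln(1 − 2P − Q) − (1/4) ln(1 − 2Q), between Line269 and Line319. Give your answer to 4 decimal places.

The sequences differ at positions 10 (T/A, transversion), 35 (G/C, transversion), 42 (C/T, transition), 45 (T/G, transversion).
Of the 4 differences, 1 transition and 3 transversions over 46 sites: P = 1/46 = 0.021739, Q = 3/46 = 0.065217.
d = −0.5·ln(0.891305) − 0.25·ln(0.869566) = −0.5·(-0.115069) − 0.25·(-0.139761) = 0.0925.

0.0925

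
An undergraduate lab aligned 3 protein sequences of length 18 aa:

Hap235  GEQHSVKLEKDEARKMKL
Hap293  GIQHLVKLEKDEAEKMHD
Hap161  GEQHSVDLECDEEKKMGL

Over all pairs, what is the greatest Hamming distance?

Pairwise Hamming distances:
  Hap235 vs Hap293: 5
  Hap235 vs Hap161: 5
  Hap293 vs Hap161: 8
The largest is 8, between Hap293 and Hap161.

8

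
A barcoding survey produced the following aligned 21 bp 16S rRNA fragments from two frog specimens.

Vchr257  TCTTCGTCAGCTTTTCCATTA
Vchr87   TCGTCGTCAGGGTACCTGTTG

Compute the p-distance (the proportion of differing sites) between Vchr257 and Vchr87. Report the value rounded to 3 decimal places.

The sequences differ at positions 3 (T/G), 11 (C/G), 12 (T/G), 14 (T/A), 15 (T/C), 17 (C/T), 18 (A/G), 21 (A/G).
There are 8 differences over 21 sites, so p = 8/21 = 0.381.

0.381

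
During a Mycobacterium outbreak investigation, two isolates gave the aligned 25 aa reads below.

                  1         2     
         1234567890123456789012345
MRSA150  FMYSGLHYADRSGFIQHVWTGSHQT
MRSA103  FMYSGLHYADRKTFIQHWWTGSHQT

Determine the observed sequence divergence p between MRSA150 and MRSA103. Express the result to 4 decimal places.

0.1200

The sequences differ at positions 12 (S/K), 13 (G/T), 18 (V/W).
There are 3 differences over 25 sites, so p = 3/25 = 0.1200.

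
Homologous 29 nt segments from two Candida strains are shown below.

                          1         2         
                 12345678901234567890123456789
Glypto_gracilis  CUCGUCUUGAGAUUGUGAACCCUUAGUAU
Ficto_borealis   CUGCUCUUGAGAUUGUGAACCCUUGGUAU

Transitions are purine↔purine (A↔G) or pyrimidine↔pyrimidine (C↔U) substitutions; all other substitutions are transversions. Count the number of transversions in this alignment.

The sequences differ at positions 3 (C/G, transversion), 4 (G/C, transversion), 25 (A/G, transition).
Of the 3 differences, 1 transition and 2 transversions, so the answer is 2.

2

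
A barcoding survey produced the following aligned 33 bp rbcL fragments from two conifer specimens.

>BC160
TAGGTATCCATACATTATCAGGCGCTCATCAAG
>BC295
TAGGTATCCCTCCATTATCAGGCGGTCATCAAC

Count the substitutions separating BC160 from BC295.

Mismatches occur at site 10 (A/C), site 12 (A/C), site 25 (C/G), site 33 (G/C).
That gives 4 mismatches out of 33 aligned sites, so the Hamming distance is 4.

4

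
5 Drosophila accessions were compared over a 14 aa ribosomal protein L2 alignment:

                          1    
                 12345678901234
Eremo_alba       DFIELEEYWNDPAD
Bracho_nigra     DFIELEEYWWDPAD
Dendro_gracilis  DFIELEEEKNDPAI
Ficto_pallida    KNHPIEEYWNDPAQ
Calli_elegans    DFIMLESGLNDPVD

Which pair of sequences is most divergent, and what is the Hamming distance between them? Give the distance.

Pairwise Hamming distances:
  Eremo_alba vs Bracho_nigra: 1
  Eremo_alba vs Dendro_gracilis: 3
  Eremo_alba vs Ficto_pallida: 6
  Eremo_alba vs Calli_elegans: 5
  Bracho_nigra vs Dendro_gracilis: 4
  Bracho_nigra vs Ficto_pallida: 7
  Bracho_nigra vs Calli_elegans: 6
  Dendro_gracilis vs Ficto_pallida: 8
  Dendro_gracilis vs Calli_elegans: 6
  Ficto_pallida vs Calli_elegans: 10
The largest is 10, between Ficto_pallida and Calli_elegans.

10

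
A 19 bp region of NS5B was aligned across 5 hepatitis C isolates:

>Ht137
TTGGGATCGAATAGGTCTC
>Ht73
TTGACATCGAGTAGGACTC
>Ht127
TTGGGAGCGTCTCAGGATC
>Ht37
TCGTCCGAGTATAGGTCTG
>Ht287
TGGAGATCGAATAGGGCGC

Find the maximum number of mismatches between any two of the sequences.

Pairwise Hamming distances:
  Ht137 vs Ht73: 4
  Ht137 vs Ht127: 7
  Ht137 vs Ht37: 8
  Ht137 vs Ht287: 4
  Ht73 vs Ht127: 9
  Ht73 vs Ht37: 9
  Ht73 vs Ht287: 5
  Ht127 vs Ht37: 11
  Ht127 vs Ht287: 9
  Ht37 vs Ht287: 10
The largest is 11, between Ht127 and Ht37.

11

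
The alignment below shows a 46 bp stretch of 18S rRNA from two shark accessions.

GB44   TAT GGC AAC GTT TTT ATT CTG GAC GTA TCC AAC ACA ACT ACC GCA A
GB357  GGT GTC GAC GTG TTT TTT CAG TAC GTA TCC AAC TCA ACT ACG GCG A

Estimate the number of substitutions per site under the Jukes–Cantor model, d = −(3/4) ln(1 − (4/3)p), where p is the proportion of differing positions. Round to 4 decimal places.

0.2880

Mismatches occur at site 1 (T→G), site 2 (A→G), site 5 (G→T), site 7 (A→G), site 12 (T→G), site 16 (A→T), site 20 (T→A), site 22 (G→T), site 34 (A→T), site 42 (C→G), site 45 (A→G).
p = 11/46 = 0.239130.
d = −0.75 · ln(1 − (4/3)·0.239130) = −0.75 · ln(0.681160) = −0.75 · (-0.383958) = 0.2880.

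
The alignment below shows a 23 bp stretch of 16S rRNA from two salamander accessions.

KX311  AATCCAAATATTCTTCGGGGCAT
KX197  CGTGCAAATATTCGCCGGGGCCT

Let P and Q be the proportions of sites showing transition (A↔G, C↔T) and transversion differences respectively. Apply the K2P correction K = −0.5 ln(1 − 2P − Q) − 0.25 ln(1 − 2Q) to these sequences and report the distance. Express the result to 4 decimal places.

0.3206

The sequences differ at positions 1 (A/C, transversion), 2 (A/G, transition), 4 (C/G, transversion), 14 (T/G, transversion), 15 (T/C, transition), 22 (A/C, transversion).
Of the 6 differences, 2 transitions and 4 transversions over 23 sites: P = 2/23 = 0.086957, Q = 4/23 = 0.173913.
d = −0.5·ln(0.652173) − 0.25·ln(0.652174) = −0.5·(-0.427445) − 0.25·(-0.427444) = 0.3206.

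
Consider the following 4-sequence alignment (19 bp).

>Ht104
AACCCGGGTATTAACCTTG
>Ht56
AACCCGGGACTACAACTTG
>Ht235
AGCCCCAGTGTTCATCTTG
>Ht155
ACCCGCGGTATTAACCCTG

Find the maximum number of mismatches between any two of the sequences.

9

Pairwise Hamming distances:
  Ht104 vs Ht56: 5
  Ht104 vs Ht235: 6
  Ht104 vs Ht155: 4
  Ht56 vs Ht235: 7
  Ht56 vs Ht155: 9
  Ht235 vs Ht155: 7
The largest is 9, between Ht56 and Ht155.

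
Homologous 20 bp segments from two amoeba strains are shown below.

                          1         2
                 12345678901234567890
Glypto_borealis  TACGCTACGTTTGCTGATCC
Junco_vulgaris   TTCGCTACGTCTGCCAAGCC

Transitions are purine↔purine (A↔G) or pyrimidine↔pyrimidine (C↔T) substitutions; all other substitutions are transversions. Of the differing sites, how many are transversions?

Differing sites — 2:A/T (Tv); 11:T/C (Ti); 15:T/C (Ti); 16:G/A (Ti); 18:T/G (Tv).
Of the 5 differences, 3 transitions and 2 transversions, so the answer is 2.

2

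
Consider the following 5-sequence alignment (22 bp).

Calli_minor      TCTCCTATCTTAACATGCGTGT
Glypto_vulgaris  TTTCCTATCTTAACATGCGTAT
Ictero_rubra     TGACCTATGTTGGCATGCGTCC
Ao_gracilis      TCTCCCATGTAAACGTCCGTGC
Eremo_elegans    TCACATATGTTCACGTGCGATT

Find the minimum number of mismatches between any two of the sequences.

2

Pairwise Hamming distances:
  Calli_minor vs Glypto_vulgaris: 2
  Calli_minor vs Ictero_rubra: 7
  Calli_minor vs Ao_gracilis: 6
  Calli_minor vs Eremo_elegans: 7
  Glypto_vulgaris vs Ictero_rubra: 7
  Glypto_vulgaris vs Ao_gracilis: 8
  Glypto_vulgaris vs Eremo_elegans: 8
  Ictero_rubra vs Ao_gracilis: 9
  Ictero_rubra vs Eremo_elegans: 8
  Ao_gracilis vs Eremo_elegans: 9
The smallest is 2, between Calli_minor and Glypto_vulgaris.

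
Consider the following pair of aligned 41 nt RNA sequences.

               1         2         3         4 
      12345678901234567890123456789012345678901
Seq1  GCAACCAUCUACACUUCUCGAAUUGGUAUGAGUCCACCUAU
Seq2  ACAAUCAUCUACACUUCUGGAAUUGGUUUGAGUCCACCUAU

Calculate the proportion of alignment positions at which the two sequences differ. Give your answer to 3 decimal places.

0.098

Mismatches occur at site 1 (G↔A), site 5 (C↔U), site 19 (C↔G), site 28 (A↔U).
There are 4 differences over 41 sites, so p = 4/41 = 0.098.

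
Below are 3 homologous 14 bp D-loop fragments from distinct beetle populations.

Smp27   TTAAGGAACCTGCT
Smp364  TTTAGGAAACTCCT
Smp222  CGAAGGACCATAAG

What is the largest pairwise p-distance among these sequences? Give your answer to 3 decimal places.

0.643

Pairwise Hamming distances:
  Smp27 vs Smp364: 3
  Smp27 vs Smp222: 7
  Smp364 vs Smp222: 9
The largest is 9 mismatches, between Smp364 and Smp222; p = 9/14 = 0.643.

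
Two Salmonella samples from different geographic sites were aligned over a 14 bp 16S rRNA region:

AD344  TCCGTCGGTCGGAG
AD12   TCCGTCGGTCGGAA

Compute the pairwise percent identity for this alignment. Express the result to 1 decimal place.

Differing sites — 14:G/A.
13 of the 14 sites match, so the percent identity is 13/14 × 100 = 92.9%.

92.9%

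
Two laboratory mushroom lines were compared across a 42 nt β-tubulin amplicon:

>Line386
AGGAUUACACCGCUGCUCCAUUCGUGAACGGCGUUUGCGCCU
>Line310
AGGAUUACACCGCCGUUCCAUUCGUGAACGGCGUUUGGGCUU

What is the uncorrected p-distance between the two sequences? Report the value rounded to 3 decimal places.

0.095

Differing sites — 14:U/C; 16:C/U; 38:C/G; 41:C/U.
There are 4 differences over 42 sites, so p = 4/42 = 0.095.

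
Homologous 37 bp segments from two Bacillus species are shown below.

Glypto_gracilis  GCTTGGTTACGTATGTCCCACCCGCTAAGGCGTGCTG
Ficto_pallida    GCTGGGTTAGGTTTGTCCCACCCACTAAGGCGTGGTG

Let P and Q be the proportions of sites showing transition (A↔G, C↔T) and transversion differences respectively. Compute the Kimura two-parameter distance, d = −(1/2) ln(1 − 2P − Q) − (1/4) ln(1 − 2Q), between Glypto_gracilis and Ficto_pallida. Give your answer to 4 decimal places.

0.1494

Mismatches occur at site 4 (T→G, transversion), site 10 (C→G, transversion), site 13 (A→T, transversion), site 24 (G→A, transition), site 35 (C→G, transversion).
Of the 5 differences, 1 transition and 4 transversions over 37 sites: P = 1/37 = 0.027027, Q = 4/37 = 0.108108.
d = −0.5·ln(0.837838) − 0.25·ln(0.783784) = −0.5·(-0.176931) − 0.25·(-0.243622) = 0.1494.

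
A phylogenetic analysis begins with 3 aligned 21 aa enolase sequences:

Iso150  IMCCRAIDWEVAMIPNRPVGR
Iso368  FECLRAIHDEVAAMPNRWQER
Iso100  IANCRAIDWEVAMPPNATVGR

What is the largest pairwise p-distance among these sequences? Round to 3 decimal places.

0.571

Pairwise Hamming distances:
  Iso150 vs Iso368: 10
  Iso150 vs Iso100: 5
  Iso368 vs Iso100: 12
The largest is 12 mismatches, between Iso368 and Iso100; p = 12/21 = 0.571.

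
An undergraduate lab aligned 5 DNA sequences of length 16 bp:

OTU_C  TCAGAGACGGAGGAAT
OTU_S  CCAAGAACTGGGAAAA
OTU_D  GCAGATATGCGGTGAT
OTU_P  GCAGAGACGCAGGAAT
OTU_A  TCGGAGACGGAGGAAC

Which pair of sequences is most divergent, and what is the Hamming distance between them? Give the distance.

Pairwise Hamming distances:
  OTU_C vs OTU_S: 8
  OTU_C vs OTU_D: 7
  OTU_C vs OTU_P: 2
  OTU_C vs OTU_A: 2
  OTU_S vs OTU_D: 10
  OTU_S vs OTU_P: 9
  OTU_S vs OTU_A: 9
  OTU_D vs OTU_P: 5
  OTU_D vs OTU_A: 9
  OTU_P vs OTU_A: 4
The largest is 10, between OTU_S and OTU_D.

10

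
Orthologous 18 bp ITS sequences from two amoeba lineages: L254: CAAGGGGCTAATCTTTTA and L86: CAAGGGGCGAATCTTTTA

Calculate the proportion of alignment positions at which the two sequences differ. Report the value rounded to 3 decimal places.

The sequences differ at position 9 (T/G).
There are 1 differences over 18 sites, so p = 1/18 = 0.056.

0.056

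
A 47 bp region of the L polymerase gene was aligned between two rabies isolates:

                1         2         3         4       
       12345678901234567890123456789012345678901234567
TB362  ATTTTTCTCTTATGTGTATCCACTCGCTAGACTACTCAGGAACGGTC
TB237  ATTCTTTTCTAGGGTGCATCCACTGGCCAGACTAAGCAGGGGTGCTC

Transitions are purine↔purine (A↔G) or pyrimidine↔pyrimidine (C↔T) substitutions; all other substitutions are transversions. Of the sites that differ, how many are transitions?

Differing sites — 4:T/C (Ti); 7:C/T (Ti); 11:T/A (Tv); 12:A/G (Ti); 13:T/G (Tv); 17:T/C (Ti); 25:C/G (Tv); 28:T/C (Ti); 35:C/A (Tv); 36:T/G (Tv); 41:A/G (Ti); 42:A/G (Ti); 43:C/T (Ti); 45:G/C (Tv).
Of the 14 differences, 8 transitions and 6 transversions, so the answer is 8.

8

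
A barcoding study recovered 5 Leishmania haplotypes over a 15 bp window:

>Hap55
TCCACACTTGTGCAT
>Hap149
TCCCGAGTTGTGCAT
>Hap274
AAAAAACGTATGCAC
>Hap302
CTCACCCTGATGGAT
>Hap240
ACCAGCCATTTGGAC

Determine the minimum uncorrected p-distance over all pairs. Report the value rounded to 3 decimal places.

0.200

Pairwise Hamming distances:
  Hap55 vs Hap149: 3
  Hap55 vs Hap274: 7
  Hap55 vs Hap302: 6
  Hap55 vs Hap240: 7
  Hap149 vs Hap274: 9
  Hap149 vs Hap302: 9
  Hap149 vs Hap240: 8
  Hap274 vs Hap302: 9
  Hap274 vs Hap240: 7
  Hap302 vs Hap240: 7
The smallest is 3 mismatches, between Hap55 and Hap149; p = 3/15 = 0.200.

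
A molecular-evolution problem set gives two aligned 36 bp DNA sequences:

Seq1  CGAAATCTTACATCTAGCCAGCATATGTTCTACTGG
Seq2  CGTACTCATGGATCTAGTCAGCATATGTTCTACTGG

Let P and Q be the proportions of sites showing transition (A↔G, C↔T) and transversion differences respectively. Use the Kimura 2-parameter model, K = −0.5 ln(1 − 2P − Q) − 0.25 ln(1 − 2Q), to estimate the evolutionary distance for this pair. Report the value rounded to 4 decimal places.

The sequences differ at positions 3 (A/T, transversion), 5 (A/C, transversion), 8 (T/A, transversion), 10 (A/G, transition), 11 (C/G, transversion), 18 (C/T, transition).
Of the 6 differences, 2 transitions and 4 transversions over 36 sites: P = 2/36 = 0.055556, Q = 4/36 = 0.111111.
d = −0.5·ln(0.777777) − 0.25·ln(0.777778) = −0.5·(-0.251315) − 0.25·(-0.251314) = 0.1885.

0.1885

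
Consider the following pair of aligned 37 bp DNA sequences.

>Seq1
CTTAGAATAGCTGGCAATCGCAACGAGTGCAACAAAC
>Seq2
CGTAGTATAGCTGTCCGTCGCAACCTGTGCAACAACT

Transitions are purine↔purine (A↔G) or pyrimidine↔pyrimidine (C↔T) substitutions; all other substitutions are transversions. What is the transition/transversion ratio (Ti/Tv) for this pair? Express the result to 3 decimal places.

Differing sites — 2:T/G (Tv); 6:A/T (Tv); 14:G/T (Tv); 16:A/C (Tv); 17:A/G (Ti); 25:G/C (Tv); 26:A/T (Tv); 36:A/C (Tv); 37:C/T (Ti).
Of the 9 differences, 2 transitions and 7 transversions, so Ti/Tv = 2/7 = 0.286.

0.286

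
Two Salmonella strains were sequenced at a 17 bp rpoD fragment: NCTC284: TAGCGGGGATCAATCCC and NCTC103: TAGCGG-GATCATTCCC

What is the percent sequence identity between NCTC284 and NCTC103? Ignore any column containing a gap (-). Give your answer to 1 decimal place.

Excluding the 1 gap column leaves 16 comparable sites.
The sequences differ at position 13 (A/T).
15 of the 16 comparable sites match, so the percent identity is 15/16 × 100 = 93.8%.

93.8%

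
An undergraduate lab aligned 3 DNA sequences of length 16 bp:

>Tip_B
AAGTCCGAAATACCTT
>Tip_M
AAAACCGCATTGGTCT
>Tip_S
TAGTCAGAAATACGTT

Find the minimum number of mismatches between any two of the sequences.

3

Pairwise Hamming distances:
  Tip_B vs Tip_M: 8
  Tip_B vs Tip_S: 3
  Tip_M vs Tip_S: 10
The smallest is 3, between Tip_B and Tip_S.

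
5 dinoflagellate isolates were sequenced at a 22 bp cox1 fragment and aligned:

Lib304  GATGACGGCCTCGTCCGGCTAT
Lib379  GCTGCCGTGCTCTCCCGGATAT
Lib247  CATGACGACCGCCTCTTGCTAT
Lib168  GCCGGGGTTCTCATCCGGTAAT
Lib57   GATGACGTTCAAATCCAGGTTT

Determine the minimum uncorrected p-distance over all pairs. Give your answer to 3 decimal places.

0.273

Pairwise Hamming distances:
  Lib304 vs Lib379: 7
  Lib304 vs Lib247: 6
  Lib304 vs Lib168: 9
  Lib304 vs Lib57: 8
  Lib379 vs Lib247: 11
  Lib379 vs Lib168: 8
  Lib379 vs Lib57: 10
  Lib247 vs Lib168: 13
  Lib247 vs Lib57: 10
  Lib168 vs Lib57: 10
The smallest is 6 mismatches, between Lib304 and Lib247; p = 6/22 = 0.273.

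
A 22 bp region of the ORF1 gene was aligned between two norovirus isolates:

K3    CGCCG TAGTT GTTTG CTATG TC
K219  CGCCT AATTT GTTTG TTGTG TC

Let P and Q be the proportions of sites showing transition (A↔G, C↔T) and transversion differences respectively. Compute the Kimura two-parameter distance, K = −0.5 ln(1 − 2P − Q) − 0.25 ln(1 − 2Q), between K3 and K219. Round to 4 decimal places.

The sequences differ at positions 5 (G/T, transversion), 6 (T/A, transversion), 8 (G/T, transversion), 16 (C/T, transition), 18 (A/G, transition).
Of the 5 differences, 2 transitions and 3 transversions over 22 sites: P = 2/22 = 0.090909, Q = 3/22 = 0.136364.
d = −0.5·ln(0.681818) − 0.25·ln(0.727272) = −0.5·(-0.382993) − 0.25·(-0.318455) = 0.2711.

0.2711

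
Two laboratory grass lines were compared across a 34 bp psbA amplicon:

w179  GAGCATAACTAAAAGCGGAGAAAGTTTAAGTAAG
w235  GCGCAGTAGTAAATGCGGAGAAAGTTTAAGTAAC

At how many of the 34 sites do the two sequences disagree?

6

Mismatches occur at site 2 (A/C), site 6 (T/G), site 7 (A/T), site 9 (C/G), site 14 (A/T), site 34 (G/C).
That gives 6 mismatches out of 34 aligned sites, so the Hamming distance is 6.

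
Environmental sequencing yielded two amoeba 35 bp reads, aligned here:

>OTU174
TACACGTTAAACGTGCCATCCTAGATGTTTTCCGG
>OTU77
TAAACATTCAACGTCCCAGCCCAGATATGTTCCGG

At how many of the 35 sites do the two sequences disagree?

8

Differing sites — 3:C/A; 6:G/A; 9:A/C; 15:G/C; 19:T/G; 22:T/C; 27:G/A; 29:T/G.
That gives 8 mismatches out of 35 aligned sites, so the Hamming distance is 8.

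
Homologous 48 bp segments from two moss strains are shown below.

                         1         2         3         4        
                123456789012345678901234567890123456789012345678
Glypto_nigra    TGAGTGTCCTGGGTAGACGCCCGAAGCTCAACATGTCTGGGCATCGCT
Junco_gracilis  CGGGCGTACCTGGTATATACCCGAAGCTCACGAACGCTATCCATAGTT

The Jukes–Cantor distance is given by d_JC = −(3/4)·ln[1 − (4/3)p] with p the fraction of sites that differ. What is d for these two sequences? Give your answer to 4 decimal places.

The sequences differ at positions 1 (T/C), 3 (A/G), 5 (T/C), 8 (C/A), 10 (T/C), 11 (G/T), 16 (G/T), 18 (C/T), 19 (G/A), 31 (A/C), 32 (C/G), 34 (T/A), 35 (G/C), 36 (T/G), 39 (G/A), 40 (G/T), 41 (G/C), 45 (C/A), 47 (C/T).
p = 19/48 = 0.395833.
d = −0.75 · ln(1 − (4/3)·0.395833) = −0.75 · ln(0.472223) = −0.75 · (-0.750304) = 0.5627.

0.5627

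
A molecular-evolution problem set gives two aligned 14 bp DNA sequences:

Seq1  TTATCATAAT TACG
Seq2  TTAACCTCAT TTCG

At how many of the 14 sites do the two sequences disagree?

Differing sites — 4:T/A; 6:A/C; 8:A/C; 12:A/T.
That gives 4 mismatches out of 14 aligned sites, so the Hamming distance is 4.

4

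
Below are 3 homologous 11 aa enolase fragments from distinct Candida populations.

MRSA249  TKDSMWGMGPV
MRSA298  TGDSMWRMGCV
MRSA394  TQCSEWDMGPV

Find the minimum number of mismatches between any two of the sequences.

Pairwise Hamming distances:
  MRSA249 vs MRSA298: 3
  MRSA249 vs MRSA394: 4
  MRSA298 vs MRSA394: 5
The smallest is 3, between MRSA249 and MRSA298.

3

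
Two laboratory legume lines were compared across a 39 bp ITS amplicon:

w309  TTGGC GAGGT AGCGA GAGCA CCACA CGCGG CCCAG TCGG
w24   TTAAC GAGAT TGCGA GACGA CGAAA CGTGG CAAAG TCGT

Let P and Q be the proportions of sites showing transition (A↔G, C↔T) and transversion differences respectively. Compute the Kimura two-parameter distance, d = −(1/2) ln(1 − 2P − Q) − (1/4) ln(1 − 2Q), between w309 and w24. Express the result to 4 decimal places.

0.3961

Mismatches occur at site 3 (G→A, transition), site 4 (G→A, transition), site 9 (G→A, transition), site 11 (A→T, transversion), site 18 (G→C, transversion), site 19 (C→G, transversion), site 22 (C→G, transversion), site 24 (C→A, transversion), site 28 (C→T, transition), site 32 (C→A, transversion), site 33 (C→A, transversion), site 39 (G→T, transversion).
Of the 12 differences, 4 transitions and 8 transversions over 39 sites: P = 4/39 = 0.102564, Q = 8/39 = 0.205128.
d = −0.5·ln(0.589744) − 0.25·ln(0.589744) = −0.5·(-0.528067) − 0.25·(-0.528067) = 0.3961.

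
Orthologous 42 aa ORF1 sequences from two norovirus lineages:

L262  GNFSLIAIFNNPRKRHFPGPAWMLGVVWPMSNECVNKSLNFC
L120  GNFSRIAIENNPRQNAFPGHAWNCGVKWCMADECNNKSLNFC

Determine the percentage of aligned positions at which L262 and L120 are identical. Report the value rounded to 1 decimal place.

The sequences differ at positions 5 (L/R), 9 (F/E), 14 (K/Q), 15 (R/N), 16 (H/A), 20 (P/H), 23 (M/N), 24 (L/C), 27 (V/K), 29 (P/C), 31 (S/A), 32 (N/D), 35 (V/N).
29 of the 42 sites match, so the percent identity is 29/42 × 100 = 69.0%.

69.0%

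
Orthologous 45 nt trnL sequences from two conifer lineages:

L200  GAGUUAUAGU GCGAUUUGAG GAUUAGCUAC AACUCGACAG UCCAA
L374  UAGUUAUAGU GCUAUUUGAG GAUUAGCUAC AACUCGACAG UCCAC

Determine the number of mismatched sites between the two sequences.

3

Differing sites — 1:G/U; 13:G/U; 45:A/C.
That gives 3 mismatches out of 45 aligned sites, so the Hamming distance is 3.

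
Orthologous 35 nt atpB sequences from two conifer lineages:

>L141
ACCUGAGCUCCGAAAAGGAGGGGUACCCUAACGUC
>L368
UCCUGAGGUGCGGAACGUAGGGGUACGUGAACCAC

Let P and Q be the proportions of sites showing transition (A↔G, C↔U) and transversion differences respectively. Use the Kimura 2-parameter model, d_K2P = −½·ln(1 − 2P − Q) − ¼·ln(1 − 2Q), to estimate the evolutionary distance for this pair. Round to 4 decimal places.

The sequences differ at positions 1 (A/U, transversion), 8 (C/G, transversion), 10 (C/G, transversion), 13 (A/G, transition), 16 (A/C, transversion), 18 (G/U, transversion), 27 (C/G, transversion), 28 (C/U, transition), 29 (U/G, transversion), 33 (G/C, transversion), 34 (U/A, transversion).
Of the 11 differences, 2 transitions and 9 transversions over 35 sites: P = 2/35 = 0.057143, Q = 9/35 = 0.257143.
d = −0.5·ln(0.628571) − 0.25·ln(0.485714) = −0.5·(-0.464306) − 0.25·(-0.722135) = 0.4127.

0.4127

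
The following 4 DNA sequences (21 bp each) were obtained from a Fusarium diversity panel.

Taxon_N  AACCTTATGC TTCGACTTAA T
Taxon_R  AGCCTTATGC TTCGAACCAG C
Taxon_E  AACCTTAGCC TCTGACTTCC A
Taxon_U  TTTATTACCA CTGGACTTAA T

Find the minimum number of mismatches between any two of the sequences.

Pairwise Hamming distances:
  Taxon_N vs Taxon_R: 6
  Taxon_N vs Taxon_E: 7
  Taxon_N vs Taxon_U: 9
  Taxon_R vs Taxon_E: 11
  Taxon_R vs Taxon_U: 14
  Taxon_E vs Taxon_U: 12
The smallest is 6, between Taxon_N and Taxon_R.

6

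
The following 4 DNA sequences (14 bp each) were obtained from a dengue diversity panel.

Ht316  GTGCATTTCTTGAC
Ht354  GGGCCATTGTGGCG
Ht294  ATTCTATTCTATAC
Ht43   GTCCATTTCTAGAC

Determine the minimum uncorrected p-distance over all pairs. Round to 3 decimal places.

0.143

Pairwise Hamming distances:
  Ht316 vs Ht354: 7
  Ht316 vs Ht294: 6
  Ht316 vs Ht43: 2
  Ht354 vs Ht294: 9
  Ht354 vs Ht43: 8
  Ht294 vs Ht43: 5
The smallest is 2 mismatches, between Ht316 and Ht43; p = 2/14 = 0.143.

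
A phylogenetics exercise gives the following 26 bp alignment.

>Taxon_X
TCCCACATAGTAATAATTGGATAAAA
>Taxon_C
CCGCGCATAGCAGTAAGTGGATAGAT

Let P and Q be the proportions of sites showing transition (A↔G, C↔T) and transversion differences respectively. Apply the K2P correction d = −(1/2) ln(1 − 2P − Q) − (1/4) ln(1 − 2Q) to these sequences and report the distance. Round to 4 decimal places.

Mismatches occur at site 1 (T→C, transition), site 3 (C→G, transversion), site 5 (A→G, transition), site 11 (T→C, transition), site 13 (A→G, transition), site 17 (T→G, transversion), site 24 (A→G, transition), site 26 (A→T, transversion).
Of the 8 differences, 5 transitions and 3 transversions over 26 sites: P = 5/26 = 0.192308, Q = 3/26 = 0.115385.
d = −0.5·ln(0.499999) − 0.25·ln(0.769230) = −0.5·(-0.693149) − 0.25·(-0.262365) = 0.4122.

0.4122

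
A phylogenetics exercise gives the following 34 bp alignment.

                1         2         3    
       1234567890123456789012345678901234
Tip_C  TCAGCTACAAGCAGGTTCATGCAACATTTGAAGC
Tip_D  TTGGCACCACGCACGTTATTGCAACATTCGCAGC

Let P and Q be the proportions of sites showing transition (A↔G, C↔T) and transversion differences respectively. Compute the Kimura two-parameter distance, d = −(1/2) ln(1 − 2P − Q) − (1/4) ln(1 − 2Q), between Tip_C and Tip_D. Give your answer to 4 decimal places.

Mismatches occur at site 2 (C/T, transition), site 3 (A/G, transition), site 6 (T/A, transversion), site 7 (A/C, transversion), site 10 (A/C, transversion), site 14 (G/C, transversion), site 18 (C/A, transversion), site 19 (A/T, transversion), site 29 (T/C, transition), site 31 (A/C, transversion).
Of the 10 differences, 3 transitions and 7 transversions over 34 sites: P = 3/34 = 0.088235, Q = 7/34 = 0.205882.
d = −0.5·ln(0.617648) − 0.25·ln(0.588236) = −0.5·(-0.481837) − 0.25·(-0.530627) = 0.3736.

0.3736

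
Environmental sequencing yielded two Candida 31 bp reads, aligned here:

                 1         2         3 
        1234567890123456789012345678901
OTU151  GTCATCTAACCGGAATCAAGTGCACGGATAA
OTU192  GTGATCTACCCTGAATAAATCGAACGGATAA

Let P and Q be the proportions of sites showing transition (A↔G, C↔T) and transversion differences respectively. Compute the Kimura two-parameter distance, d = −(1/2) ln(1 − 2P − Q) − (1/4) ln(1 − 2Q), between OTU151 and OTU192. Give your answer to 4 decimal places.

0.2716

Mismatches occur at site 3 (C↔G, transversion), site 9 (A↔C, transversion), site 12 (G↔T, transversion), site 17 (C↔A, transversion), site 20 (G↔T, transversion), site 21 (T↔C, transition), site 23 (C↔A, transversion).
Of the 7 differences, 1 transition and 6 transversions over 31 sites: P = 1/31 = 0.032258, Q = 6/31 = 0.193548.
d = −0.5·ln(0.741936) − 0.25·ln(0.612904) = −0.5·(-0.298492) − 0.25·(-0.489547) = 0.2716.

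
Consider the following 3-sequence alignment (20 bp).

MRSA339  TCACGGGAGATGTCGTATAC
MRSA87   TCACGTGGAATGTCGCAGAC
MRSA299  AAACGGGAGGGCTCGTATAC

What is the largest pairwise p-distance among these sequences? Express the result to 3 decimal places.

Pairwise Hamming distances:
  MRSA339 vs MRSA87: 5
  MRSA339 vs MRSA299: 5
  MRSA87 vs MRSA299: 10
The largest is 10 mismatches, between MRSA87 and MRSA299; p = 10/20 = 0.500.

0.500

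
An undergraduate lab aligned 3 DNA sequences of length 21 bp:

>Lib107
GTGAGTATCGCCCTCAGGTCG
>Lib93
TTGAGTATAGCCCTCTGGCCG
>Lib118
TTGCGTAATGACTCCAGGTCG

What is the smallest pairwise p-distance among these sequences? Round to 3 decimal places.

0.190

Pairwise Hamming distances:
  Lib107 vs Lib93: 4
  Lib107 vs Lib118: 7
  Lib93 vs Lib118: 8
The smallest is 4 mismatches, between Lib107 and Lib93; p = 4/21 = 0.190.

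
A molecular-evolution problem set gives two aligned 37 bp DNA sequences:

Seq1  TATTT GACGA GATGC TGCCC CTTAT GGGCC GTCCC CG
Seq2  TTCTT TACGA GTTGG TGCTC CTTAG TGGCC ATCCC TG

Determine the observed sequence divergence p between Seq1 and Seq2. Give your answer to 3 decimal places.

0.270

The sequences differ at positions 2 (A/T), 3 (T/C), 6 (G/T), 12 (A/T), 15 (C/G), 19 (C/T), 25 (T/G), 26 (G/T), 31 (G/A), 36 (C/T).
There are 10 differences over 37 sites, so p = 10/37 = 0.270.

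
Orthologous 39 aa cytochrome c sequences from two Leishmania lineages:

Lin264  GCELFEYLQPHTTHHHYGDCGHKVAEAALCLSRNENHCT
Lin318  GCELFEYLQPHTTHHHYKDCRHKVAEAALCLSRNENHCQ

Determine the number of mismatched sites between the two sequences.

Mismatches occur at site 18 (G→K), site 21 (G→R), site 39 (T→Q).
That gives 3 mismatches out of 39 aligned sites, so the Hamming distance is 3.

3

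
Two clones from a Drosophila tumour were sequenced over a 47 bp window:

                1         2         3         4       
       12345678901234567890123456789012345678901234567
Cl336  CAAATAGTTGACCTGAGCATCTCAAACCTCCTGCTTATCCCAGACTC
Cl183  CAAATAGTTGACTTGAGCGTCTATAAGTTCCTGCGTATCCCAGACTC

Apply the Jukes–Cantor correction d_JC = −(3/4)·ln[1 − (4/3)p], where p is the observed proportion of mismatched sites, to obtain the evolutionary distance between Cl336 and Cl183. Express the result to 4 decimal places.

Mismatches occur at site 13 (C/T), site 19 (A/G), site 23 (C/A), site 24 (A/T), site 27 (C/G), site 28 (C/T), site 35 (T/G).
p = 7/47 = 0.148936.
d = −0.75 · ln(1 − (4/3)·0.148936) = −0.75 · ln(0.801419) = −0.75 · (-0.221371) = 0.1660.

0.1660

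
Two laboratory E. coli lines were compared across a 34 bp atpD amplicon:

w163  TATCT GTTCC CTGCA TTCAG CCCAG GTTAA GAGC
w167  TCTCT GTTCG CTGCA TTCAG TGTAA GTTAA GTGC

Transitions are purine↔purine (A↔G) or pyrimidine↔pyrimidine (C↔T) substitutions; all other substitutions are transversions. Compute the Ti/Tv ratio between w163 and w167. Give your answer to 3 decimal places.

0.750

Mismatches occur at site 2 (A/C, transversion), site 10 (C/G, transversion), site 21 (C/T, transition), site 22 (C/G, transversion), site 23 (C/T, transition), site 25 (G/A, transition), site 32 (A/T, transversion).
Of the 7 differences, 3 transitions and 4 transversions, so Ti/Tv = 3/4 = 0.750.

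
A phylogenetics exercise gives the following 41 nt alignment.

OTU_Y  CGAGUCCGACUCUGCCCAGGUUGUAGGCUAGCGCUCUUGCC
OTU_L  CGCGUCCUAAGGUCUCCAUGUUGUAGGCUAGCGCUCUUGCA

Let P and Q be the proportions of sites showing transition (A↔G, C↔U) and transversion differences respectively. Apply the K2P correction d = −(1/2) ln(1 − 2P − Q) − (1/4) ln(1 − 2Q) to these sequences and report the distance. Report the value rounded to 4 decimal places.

Differing sites — 3:A/C (Tv); 8:G/U (Tv); 10:C/A (Tv); 11:U/G (Tv); 12:C/G (Tv); 14:G/C (Tv); 15:C/U (Ti); 19:G/U (Tv); 41:C/A (Tv).
Of the 9 differences, 1 transition and 8 transversions over 41 sites: P = 1/41 = 0.024390, Q = 8/41 = 0.195122.
d = −0.5·ln(0.756098) − 0.25·ln(0.609756) = −0.5·(-0.279584) − 0.25·(-0.494696) = 0.2635.

0.2635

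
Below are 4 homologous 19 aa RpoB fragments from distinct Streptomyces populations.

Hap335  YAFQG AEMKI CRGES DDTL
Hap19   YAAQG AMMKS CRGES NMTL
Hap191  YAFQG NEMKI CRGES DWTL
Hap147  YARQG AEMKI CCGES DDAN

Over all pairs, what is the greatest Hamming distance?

8

Pairwise Hamming distances:
  Hap335 vs Hap19: 5
  Hap335 vs Hap191: 2
  Hap335 vs Hap147: 4
  Hap19 vs Hap191: 6
  Hap19 vs Hap147: 8
  Hap191 vs Hap147: 6
The largest is 8, between Hap19 and Hap147.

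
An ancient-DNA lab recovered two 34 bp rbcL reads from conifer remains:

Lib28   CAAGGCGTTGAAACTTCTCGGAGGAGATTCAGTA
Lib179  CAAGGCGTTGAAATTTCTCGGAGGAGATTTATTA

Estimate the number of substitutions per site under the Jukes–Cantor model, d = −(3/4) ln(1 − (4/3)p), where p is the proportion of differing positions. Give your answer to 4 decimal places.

0.0939

Mismatches occur at site 14 (C→T), site 30 (C→T), site 32 (G→T).
p = 3/34 = 0.088235.
d = −0.75 · ln(1 − (4/3)·0.088235) = −0.75 · ln(0.882353) = −0.75 · (-0.125163) = 0.0939.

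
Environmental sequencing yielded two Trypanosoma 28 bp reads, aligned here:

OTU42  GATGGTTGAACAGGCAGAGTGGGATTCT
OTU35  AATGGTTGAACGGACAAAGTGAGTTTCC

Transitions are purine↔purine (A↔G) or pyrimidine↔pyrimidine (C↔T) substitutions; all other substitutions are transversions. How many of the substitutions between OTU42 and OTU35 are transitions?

Differing sites — 1:G/A (Ti); 12:A/G (Ti); 14:G/A (Ti); 17:G/A (Ti); 22:G/A (Ti); 24:A/T (Tv); 28:T/C (Ti).
Of the 7 differences, 6 transitions and 1 transversion, so the answer is 6.

6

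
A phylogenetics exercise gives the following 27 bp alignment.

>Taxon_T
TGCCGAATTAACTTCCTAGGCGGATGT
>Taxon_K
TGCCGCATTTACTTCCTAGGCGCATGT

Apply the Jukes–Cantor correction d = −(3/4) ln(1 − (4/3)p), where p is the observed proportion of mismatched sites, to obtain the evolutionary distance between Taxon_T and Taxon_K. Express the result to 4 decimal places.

Differing sites — 6:A/C; 10:A/T; 23:G/C.
p = 3/27 = 0.111111.
d = −0.75 · ln(1 − (4/3)·0.111111) = −0.75 · ln(0.851852) = −0.75 · (-0.160342) = 0.1203.

0.1203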